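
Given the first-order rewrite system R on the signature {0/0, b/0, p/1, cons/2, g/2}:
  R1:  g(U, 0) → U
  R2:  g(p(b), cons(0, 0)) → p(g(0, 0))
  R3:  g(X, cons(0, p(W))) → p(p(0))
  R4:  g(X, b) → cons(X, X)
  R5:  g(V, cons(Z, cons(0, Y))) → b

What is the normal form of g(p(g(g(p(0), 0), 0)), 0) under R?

p(p(0))

1. g(p(g(g(p(0), 0), 0)), 0)  →  p(g(g(p(0), 0), 0))   [R1 at ε]
2. p(g(g(p(0), 0), 0))  →  p(g(p(0), 0))   [R1 at 1]
3. p(g(p(0), 0))  →  p(p(0))   [R1 at 1]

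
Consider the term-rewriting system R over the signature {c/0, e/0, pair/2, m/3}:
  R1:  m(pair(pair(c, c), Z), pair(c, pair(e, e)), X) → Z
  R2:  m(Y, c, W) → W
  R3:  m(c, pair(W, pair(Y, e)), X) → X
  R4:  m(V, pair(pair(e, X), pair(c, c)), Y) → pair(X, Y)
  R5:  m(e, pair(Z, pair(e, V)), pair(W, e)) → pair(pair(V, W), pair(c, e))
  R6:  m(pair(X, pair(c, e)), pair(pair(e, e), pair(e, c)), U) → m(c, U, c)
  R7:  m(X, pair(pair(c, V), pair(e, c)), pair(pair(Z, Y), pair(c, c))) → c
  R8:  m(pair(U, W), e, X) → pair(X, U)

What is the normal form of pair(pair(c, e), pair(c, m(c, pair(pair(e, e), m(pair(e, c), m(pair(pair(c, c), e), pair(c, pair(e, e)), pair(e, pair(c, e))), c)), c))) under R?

1. pair(pair(c, e), pair(c, m(c, pair(pair(e, e), m(pair(e, c), m(pair(pair(c, c), e), pair(c, pair(e, e)), pair(e, pair(c, e))), c)), c)))  →  pair(pair(c, e), pair(c, m(c, pair(pair(e, e), m(pair(e, c), e, c)), c)))   [R1 at 2.2.2.2.2]
2. pair(pair(c, e), pair(c, m(c, pair(pair(e, e), m(pair(e, c), e, c)), c)))  →  pair(pair(c, e), pair(c, m(c, pair(pair(e, e), pair(c, e)), c)))   [R8 at 2.2.2.2]
3. pair(pair(c, e), pair(c, m(c, pair(pair(e, e), pair(c, e)), c)))  →  pair(pair(c, e), pair(c, c))   [R3 at 2.2]

pair(pair(c, e), pair(c, c))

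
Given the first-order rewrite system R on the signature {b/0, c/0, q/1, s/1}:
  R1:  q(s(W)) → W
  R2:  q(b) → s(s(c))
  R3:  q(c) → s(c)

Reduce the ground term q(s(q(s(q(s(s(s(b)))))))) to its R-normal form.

1. q(s(q(s(q(s(s(s(b))))))))  →  q(s(q(s(s(s(b))))))   [R1 at ε]
2. q(s(q(s(s(s(b))))))  →  q(s(s(s(b))))   [R1 at ε]
3. q(s(s(s(b))))  →  s(s(b))   [R1 at ε]

s(s(b))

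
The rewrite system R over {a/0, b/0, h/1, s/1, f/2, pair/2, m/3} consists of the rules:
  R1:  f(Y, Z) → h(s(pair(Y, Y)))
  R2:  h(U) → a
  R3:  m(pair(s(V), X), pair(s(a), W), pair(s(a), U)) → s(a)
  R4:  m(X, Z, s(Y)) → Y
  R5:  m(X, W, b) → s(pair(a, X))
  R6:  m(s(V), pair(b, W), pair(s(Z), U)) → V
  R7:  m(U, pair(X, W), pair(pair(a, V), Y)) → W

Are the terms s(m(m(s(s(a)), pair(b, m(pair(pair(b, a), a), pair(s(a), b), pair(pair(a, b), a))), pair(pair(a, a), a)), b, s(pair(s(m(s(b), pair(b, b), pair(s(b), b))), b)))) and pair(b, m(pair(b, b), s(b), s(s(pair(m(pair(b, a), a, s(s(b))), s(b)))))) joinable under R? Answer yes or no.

Reduce t₁ = s(m(m(s(s(a)), pair(b, m(pair(pair(b, a), a), pair(s(a), b), pair(pair(a, b), a))), pair(pair(a, a), a)), b, s(pair(s(m(s(b), pair(b, b), pair(s(b), b))), b)))):
1. s(m(m(s(s(a)), pair(b, m(pair(pair(b, a), a), pair(s(a), b), pair(pair(a, b), a))), pair(pair(a, a), a)), b, s(pair(s(m(s(b), pair(b, b), pair(s(b), b))), b))))  →  s(pair(s(m(s(b), pair(b, b), pair(s(b), b))), b))   [R4 at 1]
2. s(pair(s(m(s(b), pair(b, b), pair(s(b), b))), b))  →  s(pair(s(b), b))   [R6 at 1.1.1]

Reduce t₂ = pair(b, m(pair(b, b), s(b), s(s(pair(m(pair(b, a), a, s(s(b))), s(b)))))):
1. pair(b, m(pair(b, b), s(b), s(s(pair(m(pair(b, a), a, s(s(b))), s(b))))))  →  pair(b, s(pair(m(pair(b, a), a, s(s(b))), s(b))))   [R4 at 2]
2. pair(b, s(pair(m(pair(b, a), a, s(s(b))), s(b))))  →  pair(b, s(pair(s(b), s(b))))   [R4 at 2.1.1]

no — NF(t₁) = s(pair(s(b), b)), NF(t₂) = pair(b, s(pair(s(b), s(b))))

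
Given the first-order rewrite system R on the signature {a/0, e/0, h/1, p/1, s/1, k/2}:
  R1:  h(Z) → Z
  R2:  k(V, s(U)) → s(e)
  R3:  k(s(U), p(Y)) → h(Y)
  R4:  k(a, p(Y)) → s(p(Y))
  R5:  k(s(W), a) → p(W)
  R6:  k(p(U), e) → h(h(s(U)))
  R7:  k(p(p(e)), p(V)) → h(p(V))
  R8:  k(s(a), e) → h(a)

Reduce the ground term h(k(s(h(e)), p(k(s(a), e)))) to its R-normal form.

a

1. h(k(s(h(e)), p(k(s(a), e))))  →  k(s(h(e)), p(k(s(a), e)))   [R1 at ε]
2. k(s(h(e)), p(k(s(a), e)))  →  h(k(s(a), e))   [R3 at ε]
3. h(k(s(a), e))  →  k(s(a), e)   [R1 at ε]
4. k(s(a), e)  →  h(a)   [R8 at ε]
5. h(a)  →  a   [R1 at ε]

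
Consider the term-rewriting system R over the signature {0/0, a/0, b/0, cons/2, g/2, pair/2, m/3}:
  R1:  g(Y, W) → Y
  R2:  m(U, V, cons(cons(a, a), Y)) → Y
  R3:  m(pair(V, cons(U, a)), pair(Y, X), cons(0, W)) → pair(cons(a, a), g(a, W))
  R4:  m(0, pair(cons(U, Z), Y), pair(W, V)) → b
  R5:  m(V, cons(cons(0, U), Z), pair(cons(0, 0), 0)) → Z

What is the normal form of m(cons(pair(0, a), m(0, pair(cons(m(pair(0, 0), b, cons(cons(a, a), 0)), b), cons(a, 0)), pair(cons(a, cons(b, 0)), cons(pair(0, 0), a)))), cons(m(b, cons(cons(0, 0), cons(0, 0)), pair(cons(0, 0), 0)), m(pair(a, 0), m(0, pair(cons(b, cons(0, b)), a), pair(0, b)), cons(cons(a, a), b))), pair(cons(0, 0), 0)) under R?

1. m(cons(pair(0, a), m(0, pair(cons(m(pair(0, 0), b, cons(cons(a, a), 0)), b), cons(a, 0)), pair(cons(a, cons(b, 0)), cons(pair(0, 0), a)))), cons(m(b, cons(cons(0, 0), cons(0, 0)), pair(cons(0, 0), 0)), m(pair(a, 0), m(0, pair(cons(b, cons(0, b)), a), pair(0, b)), cons(cons(a, a), b))), pair(cons(0, 0), 0))  →  m(cons(pair(0, a), b), cons(m(b, cons(cons(0, 0), cons(0, 0)), pair(cons(0, 0), 0)), m(pair(a, 0), m(0, pair(cons(b, cons(0, b)), a), pair(0, b)), cons(cons(a, a), b))), pair(cons(0, 0), 0))   [R4 at 1.2]
2. m(cons(pair(0, a), b), cons(m(b, cons(cons(0, 0), cons(0, 0)), pair(cons(0, 0), 0)), m(pair(a, 0), m(0, pair(cons(b, cons(0, b)), a), pair(0, b)), cons(cons(a, a), b))), pair(cons(0, 0), 0))  →  m(cons(pair(0, a), b), cons(cons(0, 0), m(pair(a, 0), m(0, pair(cons(b, cons(0, b)), a), pair(0, b)), cons(cons(a, a), b))), pair(cons(0, 0), 0))   [R5 at 2.1]
3. m(cons(pair(0, a), b), cons(cons(0, 0), m(pair(a, 0), m(0, pair(cons(b, cons(0, b)), a), pair(0, b)), cons(cons(a, a), b))), pair(cons(0, 0), 0))  →  m(pair(a, 0), m(0, pair(cons(b, cons(0, b)), a), pair(0, b)), cons(cons(a, a), b))   [R5 at ε]
4. m(pair(a, 0), m(0, pair(cons(b, cons(0, b)), a), pair(0, b)), cons(cons(a, a), b))  →  b   [R2 at ε]

b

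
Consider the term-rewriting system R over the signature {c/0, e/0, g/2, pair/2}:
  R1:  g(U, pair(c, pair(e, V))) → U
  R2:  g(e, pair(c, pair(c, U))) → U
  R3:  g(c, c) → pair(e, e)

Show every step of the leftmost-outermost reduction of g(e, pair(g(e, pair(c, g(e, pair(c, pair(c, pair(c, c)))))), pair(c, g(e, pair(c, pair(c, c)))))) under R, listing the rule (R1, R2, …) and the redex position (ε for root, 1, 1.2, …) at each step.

c

1. g(e, pair(g(e, pair(c, g(e, pair(c, pair(c, pair(c, c)))))), pair(c, g(e, pair(c, pair(c, c))))))  →  g(e, pair(g(e, pair(c, pair(c, c))), pair(c, g(e, pair(c, pair(c, c))))))   [R2 at 2.1.2.2]
2. g(e, pair(g(e, pair(c, pair(c, c))), pair(c, g(e, pair(c, pair(c, c))))))  →  g(e, pair(c, pair(c, g(e, pair(c, pair(c, c))))))   [R2 at 2.1]
3. g(e, pair(c, pair(c, g(e, pair(c, pair(c, c))))))  →  g(e, pair(c, pair(c, c)))   [R2 at ε]
4. g(e, pair(c, pair(c, c)))  →  c   [R2 at ε]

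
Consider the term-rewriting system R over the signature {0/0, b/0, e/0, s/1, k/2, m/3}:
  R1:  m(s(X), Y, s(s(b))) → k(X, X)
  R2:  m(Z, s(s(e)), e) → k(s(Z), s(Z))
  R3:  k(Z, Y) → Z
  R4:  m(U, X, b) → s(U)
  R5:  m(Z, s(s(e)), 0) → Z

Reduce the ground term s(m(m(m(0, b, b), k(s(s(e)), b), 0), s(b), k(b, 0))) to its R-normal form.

1. s(m(m(m(0, b, b), k(s(s(e)), b), 0), s(b), k(b, 0)))  →  s(m(m(s(0), k(s(s(e)), b), 0), s(b), k(b, 0)))   [R4 at 1.1.1]
2. s(m(m(s(0), k(s(s(e)), b), 0), s(b), k(b, 0)))  →  s(m(m(s(0), s(s(e)), 0), s(b), k(b, 0)))   [R3 at 1.1.2]
3. s(m(m(s(0), s(s(e)), 0), s(b), k(b, 0)))  →  s(m(s(0), s(b), k(b, 0)))   [R5 at 1.1]
4. s(m(s(0), s(b), k(b, 0)))  →  s(m(s(0), s(b), b))   [R3 at 1.3]
5. s(m(s(0), s(b), b))  →  s(s(s(0)))   [R4 at 1]

s(s(s(0)))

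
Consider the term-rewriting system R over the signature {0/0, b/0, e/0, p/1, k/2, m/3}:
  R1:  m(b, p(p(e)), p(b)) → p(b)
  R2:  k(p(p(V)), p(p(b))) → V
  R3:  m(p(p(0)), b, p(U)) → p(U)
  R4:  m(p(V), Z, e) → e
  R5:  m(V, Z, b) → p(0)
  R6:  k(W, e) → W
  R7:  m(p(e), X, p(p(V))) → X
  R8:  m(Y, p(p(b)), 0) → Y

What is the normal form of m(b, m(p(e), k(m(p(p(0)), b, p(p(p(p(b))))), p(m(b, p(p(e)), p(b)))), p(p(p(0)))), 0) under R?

1. m(b, m(p(e), k(m(p(p(0)), b, p(p(p(p(b))))), p(m(b, p(p(e)), p(b)))), p(p(p(0)))), 0)  →  m(b, k(m(p(p(0)), b, p(p(p(p(b))))), p(m(b, p(p(e)), p(b)))), 0)   [R7 at 2]
2. m(b, k(m(p(p(0)), b, p(p(p(p(b))))), p(m(b, p(p(e)), p(b)))), 0)  →  m(b, k(p(p(p(p(b)))), p(m(b, p(p(e)), p(b)))), 0)   [R3 at 2.1]
3. m(b, k(p(p(p(p(b)))), p(m(b, p(p(e)), p(b)))), 0)  →  m(b, k(p(p(p(p(b)))), p(p(b))), 0)   [R1 at 2.2.1]
4. m(b, k(p(p(p(p(b)))), p(p(b))), 0)  →  m(b, p(p(b)), 0)   [R2 at 2]
5. m(b, p(p(b)), 0)  →  b   [R8 at ε]

b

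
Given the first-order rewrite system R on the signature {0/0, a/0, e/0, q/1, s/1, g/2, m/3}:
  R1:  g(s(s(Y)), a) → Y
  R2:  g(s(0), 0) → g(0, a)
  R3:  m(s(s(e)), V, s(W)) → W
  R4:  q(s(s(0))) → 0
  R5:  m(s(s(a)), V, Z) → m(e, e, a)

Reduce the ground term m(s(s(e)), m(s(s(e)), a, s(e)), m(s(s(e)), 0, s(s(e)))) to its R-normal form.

e

1. m(s(s(e)), m(s(s(e)), a, s(e)), m(s(s(e)), 0, s(s(e))))  →  m(s(s(e)), e, m(s(s(e)), 0, s(s(e))))   [R3 at 2]
2. m(s(s(e)), e, m(s(s(e)), 0, s(s(e))))  →  m(s(s(e)), e, s(e))   [R3 at 3]
3. m(s(s(e)), e, s(e))  →  e   [R3 at ε]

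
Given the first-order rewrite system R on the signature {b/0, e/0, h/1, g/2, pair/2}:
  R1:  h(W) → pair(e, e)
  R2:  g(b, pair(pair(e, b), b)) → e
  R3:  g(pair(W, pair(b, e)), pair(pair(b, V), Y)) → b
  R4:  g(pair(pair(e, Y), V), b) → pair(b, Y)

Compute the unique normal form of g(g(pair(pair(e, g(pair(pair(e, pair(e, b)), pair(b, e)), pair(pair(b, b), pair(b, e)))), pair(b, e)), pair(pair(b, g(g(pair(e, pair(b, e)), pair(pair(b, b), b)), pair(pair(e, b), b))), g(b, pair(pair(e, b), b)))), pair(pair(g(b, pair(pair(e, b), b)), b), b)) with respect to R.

e

1. g(g(pair(pair(e, g(pair(pair(e, pair(e, b)), pair(b, e)), pair(pair(b, b), pair(b, e)))), pair(b, e)), pair(pair(b, g(g(pair(e, pair(b, e)), pair(pair(b, b), b)), pair(pair(e, b), b))), g(b, pair(pair(e, b), b)))), pair(pair(g(b, pair(pair(e, b), b)), b), b))  →  g(b, pair(pair(g(b, pair(pair(e, b), b)), b), b))   [R3 at 1]
2. g(b, pair(pair(g(b, pair(pair(e, b), b)), b), b))  →  g(b, pair(pair(e, b), b))   [R2 at 2.1.1]
3. g(b, pair(pair(e, b), b))  →  e   [R2 at ε]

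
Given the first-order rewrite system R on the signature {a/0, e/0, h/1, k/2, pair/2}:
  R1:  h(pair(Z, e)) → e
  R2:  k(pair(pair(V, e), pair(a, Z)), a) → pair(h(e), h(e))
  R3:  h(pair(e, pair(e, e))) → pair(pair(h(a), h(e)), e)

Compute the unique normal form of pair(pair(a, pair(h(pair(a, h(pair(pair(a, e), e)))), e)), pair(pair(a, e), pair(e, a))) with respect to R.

1. pair(pair(a, pair(h(pair(a, h(pair(pair(a, e), e)))), e)), pair(pair(a, e), pair(e, a)))  →  pair(pair(a, pair(h(pair(a, e)), e)), pair(pair(a, e), pair(e, a)))   [R1 at 1.2.1.1.2]
2. pair(pair(a, pair(h(pair(a, e)), e)), pair(pair(a, e), pair(e, a)))  →  pair(pair(a, pair(e, e)), pair(pair(a, e), pair(e, a)))   [R1 at 1.2.1]

pair(pair(a, pair(e, e)), pair(pair(a, e), pair(e, a)))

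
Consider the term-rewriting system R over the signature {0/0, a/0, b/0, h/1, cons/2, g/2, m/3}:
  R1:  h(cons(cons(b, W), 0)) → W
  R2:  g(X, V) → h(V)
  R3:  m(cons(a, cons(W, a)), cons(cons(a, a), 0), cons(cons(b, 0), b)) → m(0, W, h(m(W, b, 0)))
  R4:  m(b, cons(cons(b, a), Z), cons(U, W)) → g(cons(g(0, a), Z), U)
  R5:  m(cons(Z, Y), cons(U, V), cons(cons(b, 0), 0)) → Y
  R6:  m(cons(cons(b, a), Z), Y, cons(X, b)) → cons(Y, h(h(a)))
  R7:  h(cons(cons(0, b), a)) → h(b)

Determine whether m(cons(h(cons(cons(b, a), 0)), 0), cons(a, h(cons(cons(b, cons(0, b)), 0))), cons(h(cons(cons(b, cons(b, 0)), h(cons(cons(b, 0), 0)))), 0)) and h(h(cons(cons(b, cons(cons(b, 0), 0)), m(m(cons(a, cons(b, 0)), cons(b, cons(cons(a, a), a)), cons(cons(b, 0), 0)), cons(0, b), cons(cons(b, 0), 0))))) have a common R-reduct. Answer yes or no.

yes — NF(t₁) = 0, NF(t₂) = 0

Reduce t₁ = m(cons(h(cons(cons(b, a), 0)), 0), cons(a, h(cons(cons(b, cons(0, b)), 0))), cons(h(cons(cons(b, cons(b, 0)), h(cons(cons(b, 0), 0)))), 0)):
1. m(cons(h(cons(cons(b, a), 0)), 0), cons(a, h(cons(cons(b, cons(0, b)), 0))), cons(h(cons(cons(b, cons(b, 0)), h(cons(cons(b, 0), 0)))), 0))  →  m(cons(a, 0), cons(a, h(cons(cons(b, cons(0, b)), 0))), cons(h(cons(cons(b, cons(b, 0)), h(cons(cons(b, 0), 0)))), 0))   [R1 at 1.1]
2. m(cons(a, 0), cons(a, h(cons(cons(b, cons(0, b)), 0))), cons(h(cons(cons(b, cons(b, 0)), h(cons(cons(b, 0), 0)))), 0))  →  m(cons(a, 0), cons(a, cons(0, b)), cons(h(cons(cons(b, cons(b, 0)), h(cons(cons(b, 0), 0)))), 0))   [R1 at 2.2]
3. m(cons(a, 0), cons(a, cons(0, b)), cons(h(cons(cons(b, cons(b, 0)), h(cons(cons(b, 0), 0)))), 0))  →  m(cons(a, 0), cons(a, cons(0, b)), cons(h(cons(cons(b, cons(b, 0)), 0)), 0))   [R1 at 3.1.1.2]
4. m(cons(a, 0), cons(a, cons(0, b)), cons(h(cons(cons(b, cons(b, 0)), 0)), 0))  →  m(cons(a, 0), cons(a, cons(0, b)), cons(cons(b, 0), 0))   [R1 at 3.1]
5. m(cons(a, 0), cons(a, cons(0, b)), cons(cons(b, 0), 0))  →  0   [R5 at ε]

Reduce t₂ = h(h(cons(cons(b, cons(cons(b, 0), 0)), m(m(cons(a, cons(b, 0)), cons(b, cons(cons(a, a), a)), cons(cons(b, 0), 0)), cons(0, b), cons(cons(b, 0), 0))))):
1. h(h(cons(cons(b, cons(cons(b, 0), 0)), m(m(cons(a, cons(b, 0)), cons(b, cons(cons(a, a), a)), cons(cons(b, 0), 0)), cons(0, b), cons(cons(b, 0), 0)))))  →  h(h(cons(cons(b, cons(cons(b, 0), 0)), m(cons(b, 0), cons(0, b), cons(cons(b, 0), 0)))))   [R5 at 1.1.2.1]
2. h(h(cons(cons(b, cons(cons(b, 0), 0)), m(cons(b, 0), cons(0, b), cons(cons(b, 0), 0)))))  →  h(h(cons(cons(b, cons(cons(b, 0), 0)), 0)))   [R5 at 1.1.2]
3. h(h(cons(cons(b, cons(cons(b, 0), 0)), 0)))  →  h(cons(cons(b, 0), 0))   [R1 at 1]
4. h(cons(cons(b, 0), 0))  →  0   [R1 at ε]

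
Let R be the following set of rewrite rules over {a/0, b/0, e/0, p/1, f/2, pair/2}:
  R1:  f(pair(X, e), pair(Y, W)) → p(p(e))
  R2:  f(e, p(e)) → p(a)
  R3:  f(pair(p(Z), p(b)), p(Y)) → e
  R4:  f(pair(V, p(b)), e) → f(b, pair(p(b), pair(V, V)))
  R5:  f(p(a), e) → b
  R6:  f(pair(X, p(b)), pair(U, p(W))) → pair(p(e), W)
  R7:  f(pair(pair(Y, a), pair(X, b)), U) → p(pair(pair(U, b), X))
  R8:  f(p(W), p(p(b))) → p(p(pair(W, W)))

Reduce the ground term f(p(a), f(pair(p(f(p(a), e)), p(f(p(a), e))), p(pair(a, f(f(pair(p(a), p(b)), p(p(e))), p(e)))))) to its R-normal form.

1. f(p(a), f(pair(p(f(p(a), e)), p(f(p(a), e))), p(pair(a, f(f(pair(p(a), p(b)), p(p(e))), p(e))))))  →  f(p(a), f(pair(p(b), p(f(p(a), e))), p(pair(a, f(f(pair(p(a), p(b)), p(p(e))), p(e))))))   [R5 at 2.1.1.1]
2. f(p(a), f(pair(p(b), p(f(p(a), e))), p(pair(a, f(f(pair(p(a), p(b)), p(p(e))), p(e))))))  →  f(p(a), f(pair(p(b), p(b)), p(pair(a, f(f(pair(p(a), p(b)), p(p(e))), p(e))))))   [R5 at 2.1.2.1]
3. f(p(a), f(pair(p(b), p(b)), p(pair(a, f(f(pair(p(a), p(b)), p(p(e))), p(e))))))  →  f(p(a), e)   [R3 at 2]
4. f(p(a), e)  →  b   [R5 at ε]

b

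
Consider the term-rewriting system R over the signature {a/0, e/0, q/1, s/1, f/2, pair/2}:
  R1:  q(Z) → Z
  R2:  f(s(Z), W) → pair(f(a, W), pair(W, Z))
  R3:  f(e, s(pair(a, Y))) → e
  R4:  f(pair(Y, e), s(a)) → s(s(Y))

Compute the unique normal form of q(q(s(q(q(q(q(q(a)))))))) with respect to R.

s(a)

1. q(q(s(q(q(q(q(q(a))))))))  →  q(s(q(q(q(q(q(a)))))))   [R1 at ε]
2. q(s(q(q(q(q(q(a)))))))  →  s(q(q(q(q(q(a))))))   [R1 at ε]
3. s(q(q(q(q(q(a))))))  →  s(q(q(q(q(a)))))   [R1 at 1]
4. s(q(q(q(q(a)))))  →  s(q(q(q(a))))   [R1 at 1]
5. s(q(q(q(a))))  →  s(q(q(a)))   [R1 at 1]
6. s(q(q(a)))  →  s(q(a))   [R1 at 1]
7. s(q(a))  →  s(a)   [R1 at 1]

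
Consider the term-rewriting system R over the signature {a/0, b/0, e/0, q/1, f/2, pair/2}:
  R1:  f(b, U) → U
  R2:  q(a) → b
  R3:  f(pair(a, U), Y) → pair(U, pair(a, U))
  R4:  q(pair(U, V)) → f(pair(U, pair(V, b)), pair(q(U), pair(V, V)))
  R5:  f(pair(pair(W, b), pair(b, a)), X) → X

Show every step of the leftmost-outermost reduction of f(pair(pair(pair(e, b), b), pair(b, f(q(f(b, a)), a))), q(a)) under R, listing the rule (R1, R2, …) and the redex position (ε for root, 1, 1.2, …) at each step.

1. f(pair(pair(pair(e, b), b), pair(b, f(q(f(b, a)), a))), q(a))  →  f(pair(pair(pair(e, b), b), pair(b, f(q(a), a))), q(a))   [R1 at 1.2.2.1.1]
2. f(pair(pair(pair(e, b), b), pair(b, f(q(a), a))), q(a))  →  f(pair(pair(pair(e, b), b), pair(b, f(b, a))), q(a))   [R2 at 1.2.2.1]
3. f(pair(pair(pair(e, b), b), pair(b, f(b, a))), q(a))  →  f(pair(pair(pair(e, b), b), pair(b, a)), q(a))   [R1 at 1.2.2]
4. f(pair(pair(pair(e, b), b), pair(b, a)), q(a))  →  q(a)   [R5 at ε]
5. q(a)  →  b   [R2 at ε]

b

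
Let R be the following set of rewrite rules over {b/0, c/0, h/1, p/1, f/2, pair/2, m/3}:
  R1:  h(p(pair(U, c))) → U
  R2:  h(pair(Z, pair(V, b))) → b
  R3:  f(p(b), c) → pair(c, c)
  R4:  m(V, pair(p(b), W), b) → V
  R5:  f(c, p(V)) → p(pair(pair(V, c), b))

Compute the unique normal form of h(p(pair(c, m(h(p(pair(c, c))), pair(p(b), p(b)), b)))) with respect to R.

c

1. h(p(pair(c, m(h(p(pair(c, c))), pair(p(b), p(b)), b))))  →  h(p(pair(c, h(p(pair(c, c))))))   [R4 at 1.1.2]
2. h(p(pair(c, h(p(pair(c, c))))))  →  h(p(pair(c, c)))   [R1 at 1.1.2]
3. h(p(pair(c, c)))  →  c   [R1 at ε]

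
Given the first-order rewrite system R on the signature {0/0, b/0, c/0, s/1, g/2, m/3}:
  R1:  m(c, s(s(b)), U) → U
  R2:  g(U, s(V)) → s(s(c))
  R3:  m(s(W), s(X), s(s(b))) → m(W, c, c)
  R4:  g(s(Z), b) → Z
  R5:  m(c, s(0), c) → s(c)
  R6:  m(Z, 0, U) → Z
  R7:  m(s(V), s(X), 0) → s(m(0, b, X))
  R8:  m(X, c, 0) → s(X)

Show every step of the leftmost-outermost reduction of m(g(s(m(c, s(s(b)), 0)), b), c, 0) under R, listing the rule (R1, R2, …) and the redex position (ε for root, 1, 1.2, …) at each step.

s(0)

1. m(g(s(m(c, s(s(b)), 0)), b), c, 0)  →  s(g(s(m(c, s(s(b)), 0)), b))   [R8 at ε]
2. s(g(s(m(c, s(s(b)), 0)), b))  →  s(m(c, s(s(b)), 0))   [R4 at 1]
3. s(m(c, s(s(b)), 0))  →  s(0)   [R1 at 1]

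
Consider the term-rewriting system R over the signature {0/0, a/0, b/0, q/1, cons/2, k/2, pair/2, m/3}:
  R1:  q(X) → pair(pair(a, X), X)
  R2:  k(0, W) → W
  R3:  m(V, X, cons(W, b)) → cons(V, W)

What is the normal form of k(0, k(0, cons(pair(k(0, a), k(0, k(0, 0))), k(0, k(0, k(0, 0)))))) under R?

cons(pair(a, 0), 0)

1. k(0, k(0, cons(pair(k(0, a), k(0, k(0, 0))), k(0, k(0, k(0, 0))))))  →  k(0, cons(pair(k(0, a), k(0, k(0, 0))), k(0, k(0, k(0, 0)))))   [R2 at ε]
2. k(0, cons(pair(k(0, a), k(0, k(0, 0))), k(0, k(0, k(0, 0)))))  →  cons(pair(k(0, a), k(0, k(0, 0))), k(0, k(0, k(0, 0))))   [R2 at ε]
3. cons(pair(k(0, a), k(0, k(0, 0))), k(0, k(0, k(0, 0))))  →  cons(pair(a, k(0, k(0, 0))), k(0, k(0, k(0, 0))))   [R2 at 1.1]
4. cons(pair(a, k(0, k(0, 0))), k(0, k(0, k(0, 0))))  →  cons(pair(a, k(0, 0)), k(0, k(0, k(0, 0))))   [R2 at 1.2]
5. cons(pair(a, k(0, 0)), k(0, k(0, k(0, 0))))  →  cons(pair(a, 0), k(0, k(0, k(0, 0))))   [R2 at 1.2]
6. cons(pair(a, 0), k(0, k(0, k(0, 0))))  →  cons(pair(a, 0), k(0, k(0, 0)))   [R2 at 2]
7. cons(pair(a, 0), k(0, k(0, 0)))  →  cons(pair(a, 0), k(0, 0))   [R2 at 2]
8. cons(pair(a, 0), k(0, 0))  →  cons(pair(a, 0), 0)   [R2 at 2]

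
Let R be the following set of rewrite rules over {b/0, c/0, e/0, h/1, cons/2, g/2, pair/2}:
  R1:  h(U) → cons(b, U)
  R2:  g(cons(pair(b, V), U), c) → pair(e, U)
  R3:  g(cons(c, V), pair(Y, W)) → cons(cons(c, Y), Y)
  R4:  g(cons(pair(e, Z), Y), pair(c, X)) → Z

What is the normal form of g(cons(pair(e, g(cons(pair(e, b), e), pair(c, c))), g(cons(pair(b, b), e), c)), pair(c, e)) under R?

1. g(cons(pair(e, g(cons(pair(e, b), e), pair(c, c))), g(cons(pair(b, b), e), c)), pair(c, e))  →  g(cons(pair(e, b), e), pair(c, c))   [R4 at ε]
2. g(cons(pair(e, b), e), pair(c, c))  →  b   [R4 at ε]

b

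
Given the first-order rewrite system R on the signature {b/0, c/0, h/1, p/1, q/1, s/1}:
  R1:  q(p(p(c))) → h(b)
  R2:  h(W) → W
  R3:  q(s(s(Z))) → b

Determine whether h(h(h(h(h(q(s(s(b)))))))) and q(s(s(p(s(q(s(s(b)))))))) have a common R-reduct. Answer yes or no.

Reduce t₁ = h(h(h(h(h(q(s(s(b)))))))):
1. h(h(h(h(h(q(s(s(b))))))))  →  h(h(h(h(q(s(s(b)))))))   [R2 at ε]
2. h(h(h(h(q(s(s(b)))))))  →  h(h(h(q(s(s(b))))))   [R2 at ε]
3. h(h(h(q(s(s(b))))))  →  h(h(q(s(s(b)))))   [R2 at ε]
4. h(h(q(s(s(b)))))  →  h(q(s(s(b))))   [R2 at ε]
5. h(q(s(s(b))))  →  q(s(s(b)))   [R2 at ε]
6. q(s(s(b)))  →  b   [R3 at ε]

Reduce t₂ = q(s(s(p(s(q(s(s(b)))))))):
1. q(s(s(p(s(q(s(s(b))))))))  →  b   [R3 at ε]

yes — NF(t₁) = b, NF(t₂) = b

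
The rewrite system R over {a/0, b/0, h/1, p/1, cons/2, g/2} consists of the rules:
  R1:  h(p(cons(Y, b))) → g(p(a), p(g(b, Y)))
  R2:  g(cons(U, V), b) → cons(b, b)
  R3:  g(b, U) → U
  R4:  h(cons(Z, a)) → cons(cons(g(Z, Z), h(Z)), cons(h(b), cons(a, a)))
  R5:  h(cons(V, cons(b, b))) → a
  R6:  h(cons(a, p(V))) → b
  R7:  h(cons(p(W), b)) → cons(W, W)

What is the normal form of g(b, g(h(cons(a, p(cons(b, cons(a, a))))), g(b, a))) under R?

a

1. g(b, g(h(cons(a, p(cons(b, cons(a, a))))), g(b, a)))  →  g(h(cons(a, p(cons(b, cons(a, a))))), g(b, a))   [R3 at ε]
2. g(h(cons(a, p(cons(b, cons(a, a))))), g(b, a))  →  g(b, g(b, a))   [R6 at 1]
3. g(b, g(b, a))  →  g(b, a)   [R3 at ε]
4. g(b, a)  →  a   [R3 at ε]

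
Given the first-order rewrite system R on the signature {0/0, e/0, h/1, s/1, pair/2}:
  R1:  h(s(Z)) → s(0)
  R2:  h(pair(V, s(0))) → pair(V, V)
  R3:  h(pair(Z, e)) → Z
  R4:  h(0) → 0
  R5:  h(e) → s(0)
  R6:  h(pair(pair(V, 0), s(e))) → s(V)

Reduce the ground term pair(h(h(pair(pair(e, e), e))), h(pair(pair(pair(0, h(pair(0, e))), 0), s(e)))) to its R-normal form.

pair(e, s(pair(0, 0)))

1. pair(h(h(pair(pair(e, e), e))), h(pair(pair(pair(0, h(pair(0, e))), 0), s(e))))  →  pair(h(pair(e, e)), h(pair(pair(pair(0, h(pair(0, e))), 0), s(e))))   [R3 at 1.1]
2. pair(h(pair(e, e)), h(pair(pair(pair(0, h(pair(0, e))), 0), s(e))))  →  pair(e, h(pair(pair(pair(0, h(pair(0, e))), 0), s(e))))   [R3 at 1]
3. pair(e, h(pair(pair(pair(0, h(pair(0, e))), 0), s(e))))  →  pair(e, s(pair(0, h(pair(0, e)))))   [R6 at 2]
4. pair(e, s(pair(0, h(pair(0, e)))))  →  pair(e, s(pair(0, 0)))   [R3 at 2.1.2]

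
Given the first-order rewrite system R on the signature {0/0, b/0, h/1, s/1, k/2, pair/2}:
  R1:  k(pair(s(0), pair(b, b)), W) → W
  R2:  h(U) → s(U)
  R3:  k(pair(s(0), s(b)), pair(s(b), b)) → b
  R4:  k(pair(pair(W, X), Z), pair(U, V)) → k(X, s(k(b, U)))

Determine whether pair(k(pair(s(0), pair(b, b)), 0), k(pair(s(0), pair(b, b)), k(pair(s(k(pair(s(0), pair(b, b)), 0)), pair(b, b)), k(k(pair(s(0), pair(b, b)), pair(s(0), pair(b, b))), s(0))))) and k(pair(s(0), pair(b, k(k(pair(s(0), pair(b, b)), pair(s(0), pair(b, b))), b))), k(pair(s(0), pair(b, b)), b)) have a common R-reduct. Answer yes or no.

no — NF(t₁) = pair(0, s(0)), NF(t₂) = b

Reduce t₁ = pair(k(pair(s(0), pair(b, b)), 0), k(pair(s(0), pair(b, b)), k(pair(s(k(pair(s(0), pair(b, b)), 0)), pair(b, b)), k(k(pair(s(0), pair(b, b)), pair(s(0), pair(b, b))), s(0))))):
1. pair(k(pair(s(0), pair(b, b)), 0), k(pair(s(0), pair(b, b)), k(pair(s(k(pair(s(0), pair(b, b)), 0)), pair(b, b)), k(k(pair(s(0), pair(b, b)), pair(s(0), pair(b, b))), s(0)))))  →  pair(0, k(pair(s(0), pair(b, b)), k(pair(s(k(pair(s(0), pair(b, b)), 0)), pair(b, b)), k(k(pair(s(0), pair(b, b)), pair(s(0), pair(b, b))), s(0)))))   [R1 at 1]
2. pair(0, k(pair(s(0), pair(b, b)), k(pair(s(k(pair(s(0), pair(b, b)), 0)), pair(b, b)), k(k(pair(s(0), pair(b, b)), pair(s(0), pair(b, b))), s(0)))))  →  pair(0, k(pair(s(k(pair(s(0), pair(b, b)), 0)), pair(b, b)), k(k(pair(s(0), pair(b, b)), pair(s(0), pair(b, b))), s(0))))   [R1 at 2]
3. pair(0, k(pair(s(k(pair(s(0), pair(b, b)), 0)), pair(b, b)), k(k(pair(s(0), pair(b, b)), pair(s(0), pair(b, b))), s(0))))  →  pair(0, k(pair(s(0), pair(b, b)), k(k(pair(s(0), pair(b, b)), pair(s(0), pair(b, b))), s(0))))   [R1 at 2.1.1.1]
4. pair(0, k(pair(s(0), pair(b, b)), k(k(pair(s(0), pair(b, b)), pair(s(0), pair(b, b))), s(0))))  →  pair(0, k(k(pair(s(0), pair(b, b)), pair(s(0), pair(b, b))), s(0)))   [R1 at 2]
5. pair(0, k(k(pair(s(0), pair(b, b)), pair(s(0), pair(b, b))), s(0)))  →  pair(0, k(pair(s(0), pair(b, b)), s(0)))   [R1 at 2.1]
6. pair(0, k(pair(s(0), pair(b, b)), s(0)))  →  pair(0, s(0))   [R1 at 2]

Reduce t₂ = k(pair(s(0), pair(b, k(k(pair(s(0), pair(b, b)), pair(s(0), pair(b, b))), b))), k(pair(s(0), pair(b, b)), b)):
1. k(pair(s(0), pair(b, k(k(pair(s(0), pair(b, b)), pair(s(0), pair(b, b))), b))), k(pair(s(0), pair(b, b)), b))  →  k(pair(s(0), pair(b, k(pair(s(0), pair(b, b)), b))), k(pair(s(0), pair(b, b)), b))   [R1 at 1.2.2.1]
2. k(pair(s(0), pair(b, k(pair(s(0), pair(b, b)), b))), k(pair(s(0), pair(b, b)), b))  →  k(pair(s(0), pair(b, b)), k(pair(s(0), pair(b, b)), b))   [R1 at 1.2.2]
3. k(pair(s(0), pair(b, b)), k(pair(s(0), pair(b, b)), b))  →  k(pair(s(0), pair(b, b)), b)   [R1 at ε]
4. k(pair(s(0), pair(b, b)), b)  →  b   [R1 at ε]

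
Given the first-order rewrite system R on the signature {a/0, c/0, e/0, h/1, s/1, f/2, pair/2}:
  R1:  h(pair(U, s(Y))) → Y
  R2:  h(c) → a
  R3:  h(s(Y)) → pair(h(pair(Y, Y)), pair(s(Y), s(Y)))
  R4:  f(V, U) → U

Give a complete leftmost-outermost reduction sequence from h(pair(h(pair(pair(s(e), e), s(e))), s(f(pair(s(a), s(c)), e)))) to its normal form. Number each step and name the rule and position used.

1. h(pair(h(pair(pair(s(e), e), s(e))), s(f(pair(s(a), s(c)), e))))  →  f(pair(s(a), s(c)), e)   [R1 at ε]
2. f(pair(s(a), s(c)), e)  →  e   [R4 at ε]

e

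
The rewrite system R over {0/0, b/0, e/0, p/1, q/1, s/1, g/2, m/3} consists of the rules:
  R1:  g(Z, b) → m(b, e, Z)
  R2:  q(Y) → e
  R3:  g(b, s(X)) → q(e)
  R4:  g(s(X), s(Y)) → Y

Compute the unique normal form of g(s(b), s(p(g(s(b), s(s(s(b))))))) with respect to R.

1. g(s(b), s(p(g(s(b), s(s(s(b)))))))  →  p(g(s(b), s(s(s(b)))))   [R4 at ε]
2. p(g(s(b), s(s(s(b)))))  →  p(s(s(b)))   [R4 at 1]

p(s(s(b)))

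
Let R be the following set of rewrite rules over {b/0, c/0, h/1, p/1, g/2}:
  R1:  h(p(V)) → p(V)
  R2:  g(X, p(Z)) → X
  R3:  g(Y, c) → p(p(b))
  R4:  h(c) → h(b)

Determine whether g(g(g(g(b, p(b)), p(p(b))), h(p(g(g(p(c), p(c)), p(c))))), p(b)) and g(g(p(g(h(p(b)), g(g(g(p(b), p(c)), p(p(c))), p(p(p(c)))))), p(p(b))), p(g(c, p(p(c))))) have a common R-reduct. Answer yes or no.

no — NF(t₁) = b, NF(t₂) = p(p(b))

Reduce t₁ = g(g(g(g(b, p(b)), p(p(b))), h(p(g(g(p(c), p(c)), p(c))))), p(b)):
1. g(g(g(g(b, p(b)), p(p(b))), h(p(g(g(p(c), p(c)), p(c))))), p(b))  →  g(g(g(b, p(b)), p(p(b))), h(p(g(g(p(c), p(c)), p(c)))))   [R2 at ε]
2. g(g(g(b, p(b)), p(p(b))), h(p(g(g(p(c), p(c)), p(c)))))  →  g(g(b, p(b)), h(p(g(g(p(c), p(c)), p(c)))))   [R2 at 1]
3. g(g(b, p(b)), h(p(g(g(p(c), p(c)), p(c)))))  →  g(b, h(p(g(g(p(c), p(c)), p(c)))))   [R2 at 1]
4. g(b, h(p(g(g(p(c), p(c)), p(c)))))  →  g(b, p(g(g(p(c), p(c)), p(c))))   [R1 at 2]
5. g(b, p(g(g(p(c), p(c)), p(c))))  →  b   [R2 at ε]

Reduce t₂ = g(g(p(g(h(p(b)), g(g(g(p(b), p(c)), p(p(c))), p(p(p(c)))))), p(p(b))), p(g(c, p(p(c))))):
1. g(g(p(g(h(p(b)), g(g(g(p(b), p(c)), p(p(c))), p(p(p(c)))))), p(p(b))), p(g(c, p(p(c)))))  →  g(p(g(h(p(b)), g(g(g(p(b), p(c)), p(p(c))), p(p(p(c)))))), p(p(b)))   [R2 at ε]
2. g(p(g(h(p(b)), g(g(g(p(b), p(c)), p(p(c))), p(p(p(c)))))), p(p(b)))  →  p(g(h(p(b)), g(g(g(p(b), p(c)), p(p(c))), p(p(p(c))))))   [R2 at ε]
3. p(g(h(p(b)), g(g(g(p(b), p(c)), p(p(c))), p(p(p(c))))))  →  p(g(p(b), g(g(g(p(b), p(c)), p(p(c))), p(p(p(c))))))   [R1 at 1.1]
4. p(g(p(b), g(g(g(p(b), p(c)), p(p(c))), p(p(p(c))))))  →  p(g(p(b), g(g(p(b), p(c)), p(p(c)))))   [R2 at 1.2]
5. p(g(p(b), g(g(p(b), p(c)), p(p(c)))))  →  p(g(p(b), g(p(b), p(c))))   [R2 at 1.2]
6. p(g(p(b), g(p(b), p(c))))  →  p(g(p(b), p(b)))   [R2 at 1.2]
7. p(g(p(b), p(b)))  →  p(p(b))   [R2 at 1]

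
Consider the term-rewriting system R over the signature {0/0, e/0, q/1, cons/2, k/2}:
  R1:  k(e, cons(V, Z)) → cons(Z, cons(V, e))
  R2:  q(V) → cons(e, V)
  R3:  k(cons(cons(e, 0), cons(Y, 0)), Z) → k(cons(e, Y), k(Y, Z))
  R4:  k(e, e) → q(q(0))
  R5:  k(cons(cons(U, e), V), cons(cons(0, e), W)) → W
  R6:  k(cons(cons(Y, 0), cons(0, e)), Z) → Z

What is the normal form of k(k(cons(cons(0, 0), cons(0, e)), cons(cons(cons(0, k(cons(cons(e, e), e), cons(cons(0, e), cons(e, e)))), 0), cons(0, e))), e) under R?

1. k(k(cons(cons(0, 0), cons(0, e)), cons(cons(cons(0, k(cons(cons(e, e), e), cons(cons(0, e), cons(e, e)))), 0), cons(0, e))), e)  →  k(cons(cons(cons(0, k(cons(cons(e, e), e), cons(cons(0, e), cons(e, e)))), 0), cons(0, e)), e)   [R6 at 1]
2. k(cons(cons(cons(0, k(cons(cons(e, e), e), cons(cons(0, e), cons(e, e)))), 0), cons(0, e)), e)  →  e   [R6 at ε]

e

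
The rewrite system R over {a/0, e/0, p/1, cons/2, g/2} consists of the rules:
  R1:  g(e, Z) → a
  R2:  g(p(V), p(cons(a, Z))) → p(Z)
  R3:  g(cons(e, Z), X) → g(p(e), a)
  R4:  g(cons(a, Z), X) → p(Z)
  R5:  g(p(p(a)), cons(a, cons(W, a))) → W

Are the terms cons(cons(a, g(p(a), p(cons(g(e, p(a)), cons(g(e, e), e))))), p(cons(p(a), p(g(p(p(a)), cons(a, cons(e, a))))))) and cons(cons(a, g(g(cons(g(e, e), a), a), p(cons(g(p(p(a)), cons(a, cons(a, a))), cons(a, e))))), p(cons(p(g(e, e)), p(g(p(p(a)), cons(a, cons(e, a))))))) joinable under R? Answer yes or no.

yes — NF(t₁) = cons(cons(a, p(cons(a, e))), p(cons(p(a), p(e)))), NF(t₂) = cons(cons(a, p(cons(a, e))), p(cons(p(a), p(e))))

Reduce t₁ = cons(cons(a, g(p(a), p(cons(g(e, p(a)), cons(g(e, e), e))))), p(cons(p(a), p(g(p(p(a)), cons(a, cons(e, a))))))):
1. cons(cons(a, g(p(a), p(cons(g(e, p(a)), cons(g(e, e), e))))), p(cons(p(a), p(g(p(p(a)), cons(a, cons(e, a)))))))  →  cons(cons(a, g(p(a), p(cons(a, cons(g(e, e), e))))), p(cons(p(a), p(g(p(p(a)), cons(a, cons(e, a)))))))   [R1 at 1.2.2.1.1]
2. cons(cons(a, g(p(a), p(cons(a, cons(g(e, e), e))))), p(cons(p(a), p(g(p(p(a)), cons(a, cons(e, a)))))))  →  cons(cons(a, p(cons(g(e, e), e))), p(cons(p(a), p(g(p(p(a)), cons(a, cons(e, a)))))))   [R2 at 1.2]
3. cons(cons(a, p(cons(g(e, e), e))), p(cons(p(a), p(g(p(p(a)), cons(a, cons(e, a)))))))  →  cons(cons(a, p(cons(a, e))), p(cons(p(a), p(g(p(p(a)), cons(a, cons(e, a)))))))   [R1 at 1.2.1.1]
4. cons(cons(a, p(cons(a, e))), p(cons(p(a), p(g(p(p(a)), cons(a, cons(e, a)))))))  →  cons(cons(a, p(cons(a, e))), p(cons(p(a), p(e))))   [R5 at 2.1.2.1]

Reduce t₂ = cons(cons(a, g(g(cons(g(e, e), a), a), p(cons(g(p(p(a)), cons(a, cons(a, a))), cons(a, e))))), p(cons(p(g(e, e)), p(g(p(p(a)), cons(a, cons(e, a))))))):
1. cons(cons(a, g(g(cons(g(e, e), a), a), p(cons(g(p(p(a)), cons(a, cons(a, a))), cons(a, e))))), p(cons(p(g(e, e)), p(g(p(p(a)), cons(a, cons(e, a)))))))  →  cons(cons(a, g(g(cons(a, a), a), p(cons(g(p(p(a)), cons(a, cons(a, a))), cons(a, e))))), p(cons(p(g(e, e)), p(g(p(p(a)), cons(a, cons(e, a)))))))   [R1 at 1.2.1.1.1]
2. cons(cons(a, g(g(cons(a, a), a), p(cons(g(p(p(a)), cons(a, cons(a, a))), cons(a, e))))), p(cons(p(g(e, e)), p(g(p(p(a)), cons(a, cons(e, a)))))))  →  cons(cons(a, g(p(a), p(cons(g(p(p(a)), cons(a, cons(a, a))), cons(a, e))))), p(cons(p(g(e, e)), p(g(p(p(a)), cons(a, cons(e, a)))))))   [R4 at 1.2.1]
3. cons(cons(a, g(p(a), p(cons(g(p(p(a)), cons(a, cons(a, a))), cons(a, e))))), p(cons(p(g(e, e)), p(g(p(p(a)), cons(a, cons(e, a)))))))  →  cons(cons(a, g(p(a), p(cons(a, cons(a, e))))), p(cons(p(g(e, e)), p(g(p(p(a)), cons(a, cons(e, a)))))))   [R5 at 1.2.2.1.1]
4. cons(cons(a, g(p(a), p(cons(a, cons(a, e))))), p(cons(p(g(e, e)), p(g(p(p(a)), cons(a, cons(e, a)))))))  →  cons(cons(a, p(cons(a, e))), p(cons(p(g(e, e)), p(g(p(p(a)), cons(a, cons(e, a)))))))   [R2 at 1.2]
5. cons(cons(a, p(cons(a, e))), p(cons(p(g(e, e)), p(g(p(p(a)), cons(a, cons(e, a)))))))  →  cons(cons(a, p(cons(a, e))), p(cons(p(a), p(g(p(p(a)), cons(a, cons(e, a)))))))   [R1 at 2.1.1.1]
6. cons(cons(a, p(cons(a, e))), p(cons(p(a), p(g(p(p(a)), cons(a, cons(e, a)))))))  →  cons(cons(a, p(cons(a, e))), p(cons(p(a), p(e))))   [R5 at 2.1.2.1]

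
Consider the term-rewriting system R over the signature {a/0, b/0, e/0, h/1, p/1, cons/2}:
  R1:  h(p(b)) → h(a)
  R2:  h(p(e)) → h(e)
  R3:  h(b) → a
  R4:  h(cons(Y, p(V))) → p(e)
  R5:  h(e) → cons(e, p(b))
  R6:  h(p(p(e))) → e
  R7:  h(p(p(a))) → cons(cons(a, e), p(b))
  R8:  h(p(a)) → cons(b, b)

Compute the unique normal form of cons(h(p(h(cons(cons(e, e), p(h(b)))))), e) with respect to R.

cons(e, e)

1. cons(h(p(h(cons(cons(e, e), p(h(b)))))), e)  →  cons(h(p(p(e))), e)   [R4 at 1.1.1]
2. cons(h(p(p(e))), e)  →  cons(e, e)   [R6 at 1]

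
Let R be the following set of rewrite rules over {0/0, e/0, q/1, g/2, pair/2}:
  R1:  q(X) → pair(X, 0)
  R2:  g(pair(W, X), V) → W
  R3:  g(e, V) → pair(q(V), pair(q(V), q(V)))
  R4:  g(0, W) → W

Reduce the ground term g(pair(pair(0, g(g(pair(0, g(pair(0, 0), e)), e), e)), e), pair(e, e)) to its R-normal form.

1. g(pair(pair(0, g(g(pair(0, g(pair(0, 0), e)), e), e)), e), pair(e, e))  →  pair(0, g(g(pair(0, g(pair(0, 0), e)), e), e))   [R2 at ε]
2. pair(0, g(g(pair(0, g(pair(0, 0), e)), e), e))  →  pair(0, g(0, e))   [R2 at 2.1]
3. pair(0, g(0, e))  →  pair(0, e)   [R4 at 2]

pair(0, e)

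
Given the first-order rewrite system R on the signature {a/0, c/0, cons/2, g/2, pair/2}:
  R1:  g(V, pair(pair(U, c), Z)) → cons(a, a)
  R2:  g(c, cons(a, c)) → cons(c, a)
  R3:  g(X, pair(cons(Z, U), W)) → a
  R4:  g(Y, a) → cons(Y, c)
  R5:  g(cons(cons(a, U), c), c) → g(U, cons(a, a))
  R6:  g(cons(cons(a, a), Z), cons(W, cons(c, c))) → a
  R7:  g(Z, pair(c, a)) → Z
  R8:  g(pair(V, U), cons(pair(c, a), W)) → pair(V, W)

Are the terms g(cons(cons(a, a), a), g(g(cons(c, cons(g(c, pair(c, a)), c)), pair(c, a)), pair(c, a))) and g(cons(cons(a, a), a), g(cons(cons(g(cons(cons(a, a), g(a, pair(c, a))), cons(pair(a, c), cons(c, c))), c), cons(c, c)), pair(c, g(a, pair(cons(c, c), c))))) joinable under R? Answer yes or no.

Reduce t₁ = g(cons(cons(a, a), a), g(g(cons(c, cons(g(c, pair(c, a)), c)), pair(c, a)), pair(c, a))):
1. g(cons(cons(a, a), a), g(g(cons(c, cons(g(c, pair(c, a)), c)), pair(c, a)), pair(c, a)))  →  g(cons(cons(a, a), a), g(cons(c, cons(g(c, pair(c, a)), c)), pair(c, a)))   [R7 at 2]
2. g(cons(cons(a, a), a), g(cons(c, cons(g(c, pair(c, a)), c)), pair(c, a)))  →  g(cons(cons(a, a), a), cons(c, cons(g(c, pair(c, a)), c)))   [R7 at 2]
3. g(cons(cons(a, a), a), cons(c, cons(g(c, pair(c, a)), c)))  →  g(cons(cons(a, a), a), cons(c, cons(c, c)))   [R7 at 2.2.1]
4. g(cons(cons(a, a), a), cons(c, cons(c, c)))  →  a   [R6 at ε]

Reduce t₂ = g(cons(cons(a, a), a), g(cons(cons(g(cons(cons(a, a), g(a, pair(c, a))), cons(pair(a, c), cons(c, c))), c), cons(c, c)), pair(c, g(a, pair(cons(c, c), c))))):
1. g(cons(cons(a, a), a), g(cons(cons(g(cons(cons(a, a), g(a, pair(c, a))), cons(pair(a, c), cons(c, c))), c), cons(c, c)), pair(c, g(a, pair(cons(c, c), c)))))  →  g(cons(cons(a, a), a), g(cons(cons(a, c), cons(c, c)), pair(c, g(a, pair(cons(c, c), c)))))   [R6 at 2.1.1.1]
2. g(cons(cons(a, a), a), g(cons(cons(a, c), cons(c, c)), pair(c, g(a, pair(cons(c, c), c)))))  →  g(cons(cons(a, a), a), g(cons(cons(a, c), cons(c, c)), pair(c, a)))   [R3 at 2.2.2]
3. g(cons(cons(a, a), a), g(cons(cons(a, c), cons(c, c)), pair(c, a)))  →  g(cons(cons(a, a), a), cons(cons(a, c), cons(c, c)))   [R7 at 2]
4. g(cons(cons(a, a), a), cons(cons(a, c), cons(c, c)))  →  a   [R6 at ε]

yes — NF(t₁) = a, NF(t₂) = a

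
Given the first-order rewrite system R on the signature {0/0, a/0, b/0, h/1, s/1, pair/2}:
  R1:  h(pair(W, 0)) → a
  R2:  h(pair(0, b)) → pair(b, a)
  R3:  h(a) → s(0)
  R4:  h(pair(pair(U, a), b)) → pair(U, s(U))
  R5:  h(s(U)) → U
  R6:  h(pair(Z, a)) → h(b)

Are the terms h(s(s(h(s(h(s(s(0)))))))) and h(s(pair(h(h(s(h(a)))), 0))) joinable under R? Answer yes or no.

no — NF(t₁) = s(s(0)), NF(t₂) = pair(0, 0)

Reduce t₁ = h(s(s(h(s(h(s(s(0)))))))):
1. h(s(s(h(s(h(s(s(0))))))))  →  s(h(s(h(s(s(0))))))   [R5 at ε]
2. s(h(s(h(s(s(0))))))  →  s(h(s(s(0))))   [R5 at 1]
3. s(h(s(s(0))))  →  s(s(0))   [R5 at 1]

Reduce t₂ = h(s(pair(h(h(s(h(a)))), 0))):
1. h(s(pair(h(h(s(h(a)))), 0)))  →  pair(h(h(s(h(a)))), 0)   [R5 at ε]
2. pair(h(h(s(h(a)))), 0)  →  pair(h(h(a)), 0)   [R5 at 1.1]
3. pair(h(h(a)), 0)  →  pair(h(s(0)), 0)   [R3 at 1.1]
4. pair(h(s(0)), 0)  →  pair(0, 0)   [R5 at 1]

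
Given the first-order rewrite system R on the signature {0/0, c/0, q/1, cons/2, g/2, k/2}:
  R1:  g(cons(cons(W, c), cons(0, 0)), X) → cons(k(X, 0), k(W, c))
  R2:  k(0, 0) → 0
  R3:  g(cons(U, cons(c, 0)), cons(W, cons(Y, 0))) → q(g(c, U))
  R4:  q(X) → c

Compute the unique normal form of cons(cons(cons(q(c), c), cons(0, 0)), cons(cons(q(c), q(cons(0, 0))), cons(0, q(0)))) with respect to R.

cons(cons(cons(c, c), cons(0, 0)), cons(cons(c, c), cons(0, c)))

1. cons(cons(cons(q(c), c), cons(0, 0)), cons(cons(q(c), q(cons(0, 0))), cons(0, q(0))))  →  cons(cons(cons(c, c), cons(0, 0)), cons(cons(q(c), q(cons(0, 0))), cons(0, q(0))))   [R4 at 1.1.1]
2. cons(cons(cons(c, c), cons(0, 0)), cons(cons(q(c), q(cons(0, 0))), cons(0, q(0))))  →  cons(cons(cons(c, c), cons(0, 0)), cons(cons(c, q(cons(0, 0))), cons(0, q(0))))   [R4 at 2.1.1]
3. cons(cons(cons(c, c), cons(0, 0)), cons(cons(c, q(cons(0, 0))), cons(0, q(0))))  →  cons(cons(cons(c, c), cons(0, 0)), cons(cons(c, c), cons(0, q(0))))   [R4 at 2.1.2]
4. cons(cons(cons(c, c), cons(0, 0)), cons(cons(c, c), cons(0, q(0))))  →  cons(cons(cons(c, c), cons(0, 0)), cons(cons(c, c), cons(0, c)))   [R4 at 2.2.2]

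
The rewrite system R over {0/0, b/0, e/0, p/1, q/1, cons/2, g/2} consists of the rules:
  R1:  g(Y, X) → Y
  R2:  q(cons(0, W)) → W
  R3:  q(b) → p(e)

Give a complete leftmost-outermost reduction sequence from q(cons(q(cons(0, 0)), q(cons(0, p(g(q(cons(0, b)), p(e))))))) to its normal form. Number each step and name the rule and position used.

p(b)

1. q(cons(q(cons(0, 0)), q(cons(0, p(g(q(cons(0, b)), p(e)))))))  →  q(cons(0, q(cons(0, p(g(q(cons(0, b)), p(e)))))))   [R2 at 1.1]
2. q(cons(0, q(cons(0, p(g(q(cons(0, b)), p(e)))))))  →  q(cons(0, p(g(q(cons(0, b)), p(e)))))   [R2 at ε]
3. q(cons(0, p(g(q(cons(0, b)), p(e)))))  →  p(g(q(cons(0, b)), p(e)))   [R2 at ε]
4. p(g(q(cons(0, b)), p(e)))  →  p(q(cons(0, b)))   [R1 at 1]
5. p(q(cons(0, b)))  →  p(b)   [R2 at 1]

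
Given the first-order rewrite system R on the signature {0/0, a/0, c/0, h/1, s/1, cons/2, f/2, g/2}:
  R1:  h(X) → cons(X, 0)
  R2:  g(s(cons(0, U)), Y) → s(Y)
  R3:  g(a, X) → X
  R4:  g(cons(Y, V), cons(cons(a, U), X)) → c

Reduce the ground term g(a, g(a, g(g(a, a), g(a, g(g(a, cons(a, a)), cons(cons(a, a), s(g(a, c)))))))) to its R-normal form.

1. g(a, g(a, g(g(a, a), g(a, g(g(a, cons(a, a)), cons(cons(a, a), s(g(a, c))))))))  →  g(a, g(g(a, a), g(a, g(g(a, cons(a, a)), cons(cons(a, a), s(g(a, c)))))))   [R3 at ε]
2. g(a, g(g(a, a), g(a, g(g(a, cons(a, a)), cons(cons(a, a), s(g(a, c)))))))  →  g(g(a, a), g(a, g(g(a, cons(a, a)), cons(cons(a, a), s(g(a, c))))))   [R3 at ε]
3. g(g(a, a), g(a, g(g(a, cons(a, a)), cons(cons(a, a), s(g(a, c))))))  →  g(a, g(a, g(g(a, cons(a, a)), cons(cons(a, a), s(g(a, c))))))   [R3 at 1]
4. g(a, g(a, g(g(a, cons(a, a)), cons(cons(a, a), s(g(a, c))))))  →  g(a, g(g(a, cons(a, a)), cons(cons(a, a), s(g(a, c)))))   [R3 at ε]
5. g(a, g(g(a, cons(a, a)), cons(cons(a, a), s(g(a, c)))))  →  g(g(a, cons(a, a)), cons(cons(a, a), s(g(a, c))))   [R3 at ε]
6. g(g(a, cons(a, a)), cons(cons(a, a), s(g(a, c))))  →  g(cons(a, a), cons(cons(a, a), s(g(a, c))))   [R3 at 1]
7. g(cons(a, a), cons(cons(a, a), s(g(a, c))))  →  c   [R4 at ε]

c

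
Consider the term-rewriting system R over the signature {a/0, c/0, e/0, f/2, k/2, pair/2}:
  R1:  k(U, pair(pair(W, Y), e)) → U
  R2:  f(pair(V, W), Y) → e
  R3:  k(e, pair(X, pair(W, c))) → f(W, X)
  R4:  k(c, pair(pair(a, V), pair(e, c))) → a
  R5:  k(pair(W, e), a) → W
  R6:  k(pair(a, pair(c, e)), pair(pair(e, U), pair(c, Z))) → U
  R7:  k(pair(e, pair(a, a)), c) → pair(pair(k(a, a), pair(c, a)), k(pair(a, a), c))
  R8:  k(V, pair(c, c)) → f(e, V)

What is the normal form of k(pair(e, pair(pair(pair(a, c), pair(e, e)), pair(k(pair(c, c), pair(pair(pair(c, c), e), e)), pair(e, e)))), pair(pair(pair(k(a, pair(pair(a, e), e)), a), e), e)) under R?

pair(e, pair(pair(pair(a, c), pair(e, e)), pair(pair(c, c), pair(e, e))))

1. k(pair(e, pair(pair(pair(a, c), pair(e, e)), pair(k(pair(c, c), pair(pair(pair(c, c), e), e)), pair(e, e)))), pair(pair(pair(k(a, pair(pair(a, e), e)), a), e), e))  →  pair(e, pair(pair(pair(a, c), pair(e, e)), pair(k(pair(c, c), pair(pair(pair(c, c), e), e)), pair(e, e))))   [R1 at ε]
2. pair(e, pair(pair(pair(a, c), pair(e, e)), pair(k(pair(c, c), pair(pair(pair(c, c), e), e)), pair(e, e))))  →  pair(e, pair(pair(pair(a, c), pair(e, e)), pair(pair(c, c), pair(e, e))))   [R1 at 2.2.1]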